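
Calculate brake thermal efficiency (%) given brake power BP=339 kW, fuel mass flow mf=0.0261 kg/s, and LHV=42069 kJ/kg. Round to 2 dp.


eta_BTE = (BP / (mf * LHV)) * 100
Denominator = 0.0261 * 42069 = 1098.0009 kW
eta_BTE = (339 / 1098.0009) * 100 = 30.87%


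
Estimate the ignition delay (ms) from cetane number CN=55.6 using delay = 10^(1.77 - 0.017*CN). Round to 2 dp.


delay = 10^(1.77 - 0.017*CN)
Exponent = 1.77 - 0.017*55.6 = 0.8248
delay = 10^0.8248 = 6.68 ms


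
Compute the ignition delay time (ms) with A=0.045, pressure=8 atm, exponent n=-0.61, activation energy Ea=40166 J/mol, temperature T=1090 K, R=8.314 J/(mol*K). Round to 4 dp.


tau = A * P^n * exp(Ea/(R*T))
P^n = 8^(-0.61) = 0.28126462
Ea/(R*T) = 40166/(8.314*1090) = 4.432228
exp(Ea/(R*T)) = 84.118601
tau = 0.045 * 0.28126462 * 84.118601 = 1.0647 ms


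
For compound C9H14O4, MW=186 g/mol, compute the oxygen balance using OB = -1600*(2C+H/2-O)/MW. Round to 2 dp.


OB = -1600 * (2C + H/2 - O) / MW
Inner = 2*9 + 14/2 - 4 = 21.00
OB = -1600 * 21.00 / 186 = -180.65%


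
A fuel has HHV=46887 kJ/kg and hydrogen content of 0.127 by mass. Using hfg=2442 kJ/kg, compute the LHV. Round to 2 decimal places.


LHV = HHV - hfg * 9 * H
Water correction = 2442 * 9 * 0.127 = 2791.206 kJ/kg
LHV = 46887 - 2791.206 = 44095.79 kJ/kg


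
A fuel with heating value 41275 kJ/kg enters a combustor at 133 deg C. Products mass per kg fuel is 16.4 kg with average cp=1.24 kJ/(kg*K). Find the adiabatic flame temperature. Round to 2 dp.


T_ad = T_in + Hc / (m_p * cp)
Denominator = 16.4 * 1.24 = 20.3360
Temperature rise = 41275 / 20.3360 = 2029.65 K
T_ad = 133 + 2029.65 = 2162.65 deg C


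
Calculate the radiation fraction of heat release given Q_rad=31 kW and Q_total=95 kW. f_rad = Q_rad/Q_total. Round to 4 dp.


f_rad = Q_rad / Q_total
f_rad = 31 / 95 = 0.3263


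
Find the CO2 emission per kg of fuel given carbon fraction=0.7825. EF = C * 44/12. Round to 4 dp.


EF = C_frac * (M_CO2 / M_C)
EF = 0.7825 * (44/12)
EF = 0.7825 * 3.666667 = 2.8692 kg_CO2/kg_fuel


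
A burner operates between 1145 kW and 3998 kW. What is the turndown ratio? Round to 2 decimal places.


TDR = Q_max / Q_min
TDR = 3998 / 1145 = 3.49


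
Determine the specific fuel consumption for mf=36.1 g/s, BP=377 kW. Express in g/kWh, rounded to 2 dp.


SFC = (mf / BP) * 3600
Rate = 36.1 / 377 = 0.095756 g/(s*kW)
SFC = 0.095756 * 3600 = 344.72 g/kWh


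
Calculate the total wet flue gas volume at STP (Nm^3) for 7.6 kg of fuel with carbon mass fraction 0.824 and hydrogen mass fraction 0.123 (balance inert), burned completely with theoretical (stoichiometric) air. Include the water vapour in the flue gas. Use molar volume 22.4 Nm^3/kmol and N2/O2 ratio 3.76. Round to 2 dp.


Per kg fuel: CO2 = (C/12 kmol)*22.4 = (0.824/12)*22.4 = 1.53813 Nm^3
Per kg fuel: H2O = (H/2 kmol)*22.4 = (0.123/2)*22.4 = 1.37760 Nm^3
O2 needed per kg fuel = C/12 + H/4 = 0.824/12 + 0.123/4 = 0.09941667 kmol
Per kg fuel: N2 = O2*3.76*22.4 = 0.09941667*3.76*22.4 = 8.37327 Nm^3
Total per kg = 1.53813 + 1.37760 + 8.37327 = 11.28900 Nm^3
Total = 11.28900 * 7.6 = 85.80 Nm^3


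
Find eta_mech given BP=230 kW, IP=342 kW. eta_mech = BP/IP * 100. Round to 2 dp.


eta_mech = (BP / IP) * 100
Ratio = 230 / 342 = 0.6725
eta_mech = 0.6725 * 100 = 67.25%


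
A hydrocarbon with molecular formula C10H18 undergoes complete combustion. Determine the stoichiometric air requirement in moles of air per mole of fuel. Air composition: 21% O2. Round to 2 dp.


Balanced combustion: C10H18 + 14.5 O2 -> 10 CO2 + 9 H2O
O2 needed = C + H/4 = 10 + 18/4 = 14.50 moles
Air moles = O2 / 0.21 = 14.50 / 0.21 = 69.05 moles air


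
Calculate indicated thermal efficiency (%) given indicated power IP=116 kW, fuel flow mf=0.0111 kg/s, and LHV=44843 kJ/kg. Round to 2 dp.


eta_ith = (IP / (mf * LHV)) * 100
Denominator = 0.0111 * 44843 = 497.7573 kW
eta_ith = (116 / 497.7573) * 100 = 23.30%


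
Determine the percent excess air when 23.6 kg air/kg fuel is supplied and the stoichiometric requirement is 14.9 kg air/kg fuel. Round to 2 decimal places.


Excess air = actual - stoichiometric = 23.6 - 14.9 = 8.70 kg/kg fuel
Excess air % = (excess / stoich) * 100 = (8.70 / 14.9) * 100 = 58.39%


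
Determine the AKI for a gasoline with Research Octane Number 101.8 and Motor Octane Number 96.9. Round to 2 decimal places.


AKI = (RON + MON) / 2
AKI = (101.8 + 96.9) / 2
AKI = 198.7 / 2 = 99.35


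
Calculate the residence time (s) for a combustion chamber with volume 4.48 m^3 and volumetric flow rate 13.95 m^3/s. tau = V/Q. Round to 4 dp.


tau = V / Q_flow
tau = 4.48 / 13.95 = 0.3211 s


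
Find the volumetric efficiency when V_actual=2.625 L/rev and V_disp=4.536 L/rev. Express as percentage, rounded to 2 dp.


eta_v = (V_actual / V_disp) * 100
Ratio = 2.625 / 4.536 = 0.5787
eta_v = 0.5787 * 100 = 57.87%


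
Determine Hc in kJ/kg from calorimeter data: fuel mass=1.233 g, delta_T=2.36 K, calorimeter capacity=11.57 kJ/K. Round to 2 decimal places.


Hc = C_cal * delta_T / m_fuel
Q_released = 11.57 * 2.36 = 27.3052 kJ
m_fuel = 1.233 g = 1.233/1000 kg = 0.001233 kg
Hc = 27.3052 / 0.001233 = 22145.34 kJ/kg


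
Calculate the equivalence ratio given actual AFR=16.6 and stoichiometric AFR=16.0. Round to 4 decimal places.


phi = AFR_stoich / AFR_actual
phi = 16.0 / 16.6 = 0.9639


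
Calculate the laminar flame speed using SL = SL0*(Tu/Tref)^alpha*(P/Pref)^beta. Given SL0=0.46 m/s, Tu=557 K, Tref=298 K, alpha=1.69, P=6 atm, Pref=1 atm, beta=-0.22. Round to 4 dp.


SL = SL0 * (Tu/Tref)^alpha * (P/Pref)^beta
T ratio = 557/298 = 1.86912752
(T ratio)^alpha = 1.86912752^1.69 = 2.877861
(P/Pref)^beta = 6^(-0.22) = 0.674228
SL = 0.46 * 2.877861 * 0.674228 = 0.8926 m/s


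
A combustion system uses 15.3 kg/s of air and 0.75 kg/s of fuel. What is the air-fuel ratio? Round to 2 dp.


AFR = m_air / m_fuel
AFR = 15.3 / 0.75 = 20.40


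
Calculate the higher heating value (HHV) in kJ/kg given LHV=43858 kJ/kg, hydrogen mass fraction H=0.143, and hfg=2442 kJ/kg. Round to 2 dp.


HHV = LHV + hfg * 9 * H
Water addition = 2442 * 9 * 0.143 = 3142.854 kJ/kg
HHV = 43858 + 3142.854 = 47000.85 kJ/kg


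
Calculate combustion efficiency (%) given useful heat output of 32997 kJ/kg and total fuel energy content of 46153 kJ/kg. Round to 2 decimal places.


Efficiency = (Q_useful / Q_fuel) * 100
Efficiency = (32997 / 46153) * 100
Efficiency = 0.7149 * 100 = 71.49%


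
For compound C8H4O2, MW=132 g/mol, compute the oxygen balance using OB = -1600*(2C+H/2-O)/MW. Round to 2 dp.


OB = -1600 * (2C + H/2 - O) / MW
Inner = 2*8 + 4/2 - 2 = 16.00
OB = -1600 * 16.00 / 132 = -193.94%


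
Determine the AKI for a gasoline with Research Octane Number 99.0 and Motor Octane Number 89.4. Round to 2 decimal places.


AKI = (RON + MON) / 2
AKI = (99.0 + 89.4) / 2
AKI = 188.4 / 2 = 94.20


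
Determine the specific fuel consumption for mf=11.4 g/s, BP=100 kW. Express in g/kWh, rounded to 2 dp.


SFC = (mf / BP) * 3600
Rate = 11.4 / 100 = 0.114000 g/(s*kW)
SFC = 0.114000 * 3600 = 410.40 g/kWh


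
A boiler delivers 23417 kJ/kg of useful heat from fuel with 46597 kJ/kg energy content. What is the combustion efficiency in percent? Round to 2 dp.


Efficiency = (Q_useful / Q_fuel) * 100
Efficiency = (23417 / 46597) * 100
Efficiency = 0.5025 * 100 = 50.25%


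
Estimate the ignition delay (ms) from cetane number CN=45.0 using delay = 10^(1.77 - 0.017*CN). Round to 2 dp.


delay = 10^(1.77 - 0.017*CN)
Exponent = 1.77 - 0.017*45.0 = 1.0050
delay = 10^1.0050 = 10.12 ms


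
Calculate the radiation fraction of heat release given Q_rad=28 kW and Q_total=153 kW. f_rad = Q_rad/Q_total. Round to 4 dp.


f_rad = Q_rad / Q_total
f_rad = 28 / 153 = 0.1830


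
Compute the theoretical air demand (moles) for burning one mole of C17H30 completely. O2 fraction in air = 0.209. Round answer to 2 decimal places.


Balanced combustion: C17H30 + 24.5 O2 -> 17 CO2 + 15 H2O
O2 needed = C + H/4 = 17 + 30/4 = 24.50 moles
Air moles = O2 / 0.209 = 24.50 / 0.209 = 117.22 moles air


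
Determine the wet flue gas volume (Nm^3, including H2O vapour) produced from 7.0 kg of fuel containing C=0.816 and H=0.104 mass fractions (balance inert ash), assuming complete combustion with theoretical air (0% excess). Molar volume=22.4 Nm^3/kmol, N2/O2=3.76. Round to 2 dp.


Per kg fuel: CO2 = (C/12 kmol)*22.4 = (0.816/12)*22.4 = 1.52320 Nm^3
Per kg fuel: H2O = (H/2 kmol)*22.4 = (0.104/2)*22.4 = 1.16480 Nm^3
O2 needed per kg fuel = C/12 + H/4 = 0.816/12 + 0.104/4 = 0.09400000 kmol
Per kg fuel: N2 = O2*3.76*22.4 = 0.09400000*3.76*22.4 = 7.91706 Nm^3
Total per kg = 1.52320 + 1.16480 + 7.91706 = 10.60506 Nm^3
Total = 10.60506 * 7.0 = 74.24 Nm^3


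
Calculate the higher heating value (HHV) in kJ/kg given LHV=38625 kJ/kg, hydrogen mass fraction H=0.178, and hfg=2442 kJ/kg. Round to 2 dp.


HHV = LHV + hfg * 9 * H
Water addition = 2442 * 9 * 0.178 = 3912.084 kJ/kg
HHV = 38625 + 3912.084 = 42537.08 kJ/kg


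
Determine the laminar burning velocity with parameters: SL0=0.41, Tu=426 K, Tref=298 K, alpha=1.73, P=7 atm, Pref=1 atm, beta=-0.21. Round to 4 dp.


SL = SL0 * (Tu/Tref)^alpha * (P/Pref)^beta
T ratio = 426/298 = 1.42953020
(T ratio)^alpha = 1.42953020^1.73 = 1.855600
(P/Pref)^beta = 7^(-0.21) = 0.664553
SL = 0.41 * 1.855600 * 0.664553 = 0.5056 m/s


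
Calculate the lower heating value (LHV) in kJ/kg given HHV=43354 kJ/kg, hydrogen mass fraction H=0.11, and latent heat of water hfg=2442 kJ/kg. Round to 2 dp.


LHV = HHV - hfg * 9 * H
Water correction = 2442 * 9 * 0.11 = 2417.580 kJ/kg
LHV = 43354 - 2417.580 = 40936.42 kJ/kg


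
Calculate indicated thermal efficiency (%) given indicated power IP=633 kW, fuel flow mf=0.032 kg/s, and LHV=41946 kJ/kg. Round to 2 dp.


eta_ith = (IP / (mf * LHV)) * 100
Denominator = 0.032 * 41946 = 1342.2720 kW
eta_ith = (633 / 1342.2720) * 100 = 47.16%


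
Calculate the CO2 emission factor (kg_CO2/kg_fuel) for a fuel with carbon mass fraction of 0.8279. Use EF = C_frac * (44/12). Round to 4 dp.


EF = C_frac * (M_CO2 / M_C)
EF = 0.8279 * (44/12)
EF = 0.8279 * 3.666667 = 3.0356 kg_CO2/kg_fuel


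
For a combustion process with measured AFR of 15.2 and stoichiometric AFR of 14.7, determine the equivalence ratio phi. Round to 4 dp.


phi = AFR_stoich / AFR_actual
phi = 14.7 / 15.2 = 0.9671


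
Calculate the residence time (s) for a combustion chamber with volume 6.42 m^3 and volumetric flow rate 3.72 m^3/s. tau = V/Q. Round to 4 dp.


tau = V / Q_flow
tau = 6.42 / 3.72 = 1.7258 s


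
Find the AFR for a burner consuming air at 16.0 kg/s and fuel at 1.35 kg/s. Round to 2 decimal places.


AFR = m_air / m_fuel
AFR = 16.0 / 1.35 = 11.85


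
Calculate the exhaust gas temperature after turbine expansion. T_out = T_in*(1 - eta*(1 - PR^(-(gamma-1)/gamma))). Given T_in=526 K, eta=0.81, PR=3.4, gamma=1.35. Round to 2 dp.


T_out = T_in * (1 - eta * (1 - PR^(-(gamma-1)/gamma)))
Exponent = -(1.35-1)/1.35 = -0.25925926
PR^exp = 3.4^(-0.25925926) = 0.72813041
Factor = 1 - 0.81*(1 - 0.72813041) = 0.77978563
T_out = 526 * 0.77978563 = 410.17 K


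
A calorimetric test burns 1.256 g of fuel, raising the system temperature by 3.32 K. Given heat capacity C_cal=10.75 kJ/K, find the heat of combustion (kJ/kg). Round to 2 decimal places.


Hc = C_cal * delta_T / m_fuel
Q_released = 10.75 * 3.32 = 35.6900 kJ
m_fuel = 1.256 g = 1.256/1000 kg = 0.001256 kg
Hc = 35.6900 / 0.001256 = 28415.61 kJ/kg


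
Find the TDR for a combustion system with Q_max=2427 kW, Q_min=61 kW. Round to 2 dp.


TDR = Q_max / Q_min
TDR = 2427 / 61 = 39.79


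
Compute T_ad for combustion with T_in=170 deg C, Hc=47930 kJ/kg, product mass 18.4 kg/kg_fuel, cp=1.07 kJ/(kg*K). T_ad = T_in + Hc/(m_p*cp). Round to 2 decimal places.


T_ad = T_in + Hc / (m_p * cp)
Denominator = 18.4 * 1.07 = 19.6880
Temperature rise = 47930 / 19.6880 = 2434.48 K
T_ad = 170 + 2434.48 = 2604.48 deg C


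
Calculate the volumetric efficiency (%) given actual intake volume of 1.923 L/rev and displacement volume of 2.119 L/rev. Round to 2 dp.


eta_v = (V_actual / V_disp) * 100
Ratio = 1.923 / 2.119 = 0.9075
eta_v = 0.9075 * 100 = 90.75%


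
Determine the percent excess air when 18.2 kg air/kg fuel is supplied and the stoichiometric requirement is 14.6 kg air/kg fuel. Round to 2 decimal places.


Excess air = actual - stoichiometric = 18.2 - 14.6 = 3.60 kg/kg fuel
Excess air % = (excess / stoich) * 100 = (3.60 / 14.6) * 100 = 24.66%


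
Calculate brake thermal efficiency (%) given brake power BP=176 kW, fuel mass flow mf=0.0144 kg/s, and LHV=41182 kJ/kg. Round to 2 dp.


eta_BTE = (BP / (mf * LHV)) * 100
Denominator = 0.0144 * 41182 = 593.0208 kW
eta_BTE = (176 / 593.0208) * 100 = 29.68%


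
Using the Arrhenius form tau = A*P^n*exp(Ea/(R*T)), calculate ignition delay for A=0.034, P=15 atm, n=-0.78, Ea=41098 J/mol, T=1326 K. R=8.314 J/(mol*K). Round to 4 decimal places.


tau = A * P^n * exp(Ea/(R*T))
P^n = 15^(-0.78) = 0.12096196
Ea/(R*T) = 41098/(8.314*1326) = 3.727925
exp(Ea/(R*T)) = 41.592706
tau = 0.034 * 0.12096196 * 41.592706 = 0.1711 ms


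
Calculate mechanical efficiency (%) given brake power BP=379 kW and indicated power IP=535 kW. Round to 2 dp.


eta_mech = (BP / IP) * 100
Ratio = 379 / 535 = 0.7084
eta_mech = 0.7084 * 100 = 70.84%


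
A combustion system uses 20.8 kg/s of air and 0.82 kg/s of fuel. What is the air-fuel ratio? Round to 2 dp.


AFR = m_air / m_fuel
AFR = 20.8 / 0.82 = 25.37


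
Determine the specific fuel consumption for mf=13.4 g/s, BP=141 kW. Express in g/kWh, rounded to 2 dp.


SFC = (mf / BP) * 3600
Rate = 13.4 / 141 = 0.095035 g/(s*kW)
SFC = 0.095035 * 3600 = 342.13 g/kWh


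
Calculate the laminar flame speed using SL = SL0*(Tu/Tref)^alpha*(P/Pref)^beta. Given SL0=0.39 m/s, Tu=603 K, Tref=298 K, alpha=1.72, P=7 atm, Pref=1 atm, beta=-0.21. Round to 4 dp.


SL = SL0 * (Tu/Tref)^alpha * (P/Pref)^beta
T ratio = 603/298 = 2.02348993
(T ratio)^alpha = 2.02348993^1.72 = 3.361196
(P/Pref)^beta = 7^(-0.21) = 0.664553
SL = 0.39 * 3.361196 * 0.664553 = 0.8711 m/s


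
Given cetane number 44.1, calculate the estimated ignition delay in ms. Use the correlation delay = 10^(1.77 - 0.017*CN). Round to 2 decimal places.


delay = 10^(1.77 - 0.017*CN)
Exponent = 1.77 - 0.017*44.1 = 1.0203
delay = 10^1.0203 = 10.48 ms


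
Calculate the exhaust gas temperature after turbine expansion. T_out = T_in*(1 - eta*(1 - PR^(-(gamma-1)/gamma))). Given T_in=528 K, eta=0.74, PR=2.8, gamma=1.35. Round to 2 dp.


T_out = T_in * (1 - eta * (1 - PR^(-(gamma-1)/gamma)))
Exponent = -(1.35-1)/1.35 = -0.25925926
PR^exp = 2.8^(-0.25925926) = 0.76572026
Factor = 1 - 0.74*(1 - 0.76572026) = 0.82663299
T_out = 528 * 0.82663299 = 436.46 K


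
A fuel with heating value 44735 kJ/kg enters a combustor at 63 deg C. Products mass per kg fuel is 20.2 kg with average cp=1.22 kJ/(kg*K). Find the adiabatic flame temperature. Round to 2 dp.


T_ad = T_in + Hc / (m_p * cp)
Denominator = 20.2 * 1.22 = 24.6440
Temperature rise = 44735 / 24.6440 = 1815.25 K
T_ad = 63 + 1815.25 = 1878.25 deg C


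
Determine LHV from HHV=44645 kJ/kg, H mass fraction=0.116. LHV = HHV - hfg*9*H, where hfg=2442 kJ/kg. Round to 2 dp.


LHV = HHV - hfg * 9 * H
Water correction = 2442 * 9 * 0.116 = 2549.448 kJ/kg
LHV = 44645 - 2549.448 = 42095.55 kJ/kg


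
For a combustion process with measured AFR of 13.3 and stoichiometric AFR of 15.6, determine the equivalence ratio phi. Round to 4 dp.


phi = AFR_stoich / AFR_actual
phi = 15.6 / 13.3 = 1.1729


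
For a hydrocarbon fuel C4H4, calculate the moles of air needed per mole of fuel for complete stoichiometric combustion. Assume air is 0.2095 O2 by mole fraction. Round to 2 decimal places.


Balanced combustion: C4H4 + 5 O2 -> 4 CO2 + 2 H2O
O2 needed = C + H/4 = 4 + 4/4 = 5.00 moles
Air moles = O2 / 0.2095 = 5.00 / 0.2095 = 23.87 moles air


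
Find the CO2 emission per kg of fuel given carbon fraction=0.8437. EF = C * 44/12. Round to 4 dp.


EF = C_frac * (M_CO2 / M_C)
EF = 0.8437 * (44/12)
EF = 0.8437 * 3.666667 = 3.0936 kg_CO2/kg_fuel


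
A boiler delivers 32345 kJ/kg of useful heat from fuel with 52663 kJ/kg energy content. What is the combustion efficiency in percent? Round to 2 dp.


Efficiency = (Q_useful / Q_fuel) * 100
Efficiency = (32345 / 52663) * 100
Efficiency = 0.6142 * 100 = 61.42%


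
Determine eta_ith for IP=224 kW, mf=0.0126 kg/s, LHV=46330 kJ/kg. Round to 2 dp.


eta_ith = (IP / (mf * LHV)) * 100
Denominator = 0.0126 * 46330 = 583.7580 kW
eta_ith = (224 / 583.7580) * 100 = 38.37%


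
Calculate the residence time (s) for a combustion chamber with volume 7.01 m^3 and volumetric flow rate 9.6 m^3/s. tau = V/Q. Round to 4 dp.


tau = V / Q_flow
tau = 7.01 / 9.6 = 0.7302 s


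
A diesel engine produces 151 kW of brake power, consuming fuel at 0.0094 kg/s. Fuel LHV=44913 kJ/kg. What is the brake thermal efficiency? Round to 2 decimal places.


eta_BTE = (BP / (mf * LHV)) * 100
Denominator = 0.0094 * 44913 = 422.1822 kW
eta_BTE = (151 / 422.1822) * 100 = 35.77%


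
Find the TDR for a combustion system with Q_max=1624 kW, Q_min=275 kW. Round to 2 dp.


TDR = Q_max / Q_min
TDR = 1624 / 275 = 5.91


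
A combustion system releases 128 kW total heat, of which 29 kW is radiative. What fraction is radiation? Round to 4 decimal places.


f_rad = Q_rad / Q_total
f_rad = 29 / 128 = 0.2266


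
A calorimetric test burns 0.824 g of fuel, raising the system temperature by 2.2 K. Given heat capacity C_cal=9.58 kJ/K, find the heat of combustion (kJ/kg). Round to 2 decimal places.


Hc = C_cal * delta_T / m_fuel
Q_released = 9.58 * 2.2 = 21.0760 kJ
m_fuel = 0.824 g = 0.824/1000 kg = 0.000824 kg
Hc = 21.0760 / 0.000824 = 25577.67 kJ/kg


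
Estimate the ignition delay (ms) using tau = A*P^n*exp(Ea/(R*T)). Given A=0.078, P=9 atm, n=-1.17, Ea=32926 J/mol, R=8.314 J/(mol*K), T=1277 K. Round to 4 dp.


tau = A * P^n * exp(Ea/(R*T))
P^n = 9^(-1.17) = 0.07647795
Ea/(R*T) = 32926/(8.314*1277) = 3.101259
exp(Ea/(R*T)) = 22.225919
tau = 0.078 * 0.07647795 * 22.225919 = 0.1326 ms


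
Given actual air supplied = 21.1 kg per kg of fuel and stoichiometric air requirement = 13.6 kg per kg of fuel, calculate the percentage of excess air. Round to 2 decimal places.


Excess air = actual - stoichiometric = 21.1 - 13.6 = 7.50 kg/kg fuel
Excess air % = (excess / stoich) * 100 = (7.50 / 13.6) * 100 = 55.15%


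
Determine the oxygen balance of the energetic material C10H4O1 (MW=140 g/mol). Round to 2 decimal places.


OB = -1600 * (2C + H/2 - O) / MW
Inner = 2*10 + 4/2 - 1 = 21.00
OB = -1600 * 21.00 / 140 = -240.00%


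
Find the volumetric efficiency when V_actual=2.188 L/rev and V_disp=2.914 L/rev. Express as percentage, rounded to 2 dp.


eta_v = (V_actual / V_disp) * 100
Ratio = 2.188 / 2.914 = 0.7509
eta_v = 0.7509 * 100 = 75.09%


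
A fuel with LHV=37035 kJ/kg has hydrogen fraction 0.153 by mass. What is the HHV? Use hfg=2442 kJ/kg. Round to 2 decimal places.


HHV = LHV + hfg * 9 * H
Water addition = 2442 * 9 * 0.153 = 3362.634 kJ/kg
HHV = 37035 + 3362.634 = 40397.63 kJ/kg


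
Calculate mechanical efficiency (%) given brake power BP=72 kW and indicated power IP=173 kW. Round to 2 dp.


eta_mech = (BP / IP) * 100
Ratio = 72 / 173 = 0.4162
eta_mech = 0.4162 * 100 = 41.62%


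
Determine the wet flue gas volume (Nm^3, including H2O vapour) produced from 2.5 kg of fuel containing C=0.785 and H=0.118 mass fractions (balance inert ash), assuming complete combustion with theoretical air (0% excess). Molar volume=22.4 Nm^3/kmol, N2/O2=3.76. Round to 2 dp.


Per kg fuel: CO2 = (C/12 kmol)*22.4 = (0.785/12)*22.4 = 1.46533 Nm^3
Per kg fuel: H2O = (H/2 kmol)*22.4 = (0.118/2)*22.4 = 1.32160 Nm^3
O2 needed per kg fuel = C/12 + H/4 = 0.785/12 + 0.118/4 = 0.09491667 kmol
Per kg fuel: N2 = O2*3.76*22.4 = 0.09491667*3.76*22.4 = 7.99426 Nm^3
Total per kg = 1.46533 + 1.32160 + 7.99426 = 10.78119 Nm^3
Total = 10.78119 * 2.5 = 26.95 Nm^3


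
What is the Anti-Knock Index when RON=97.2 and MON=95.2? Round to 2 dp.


AKI = (RON + MON) / 2
AKI = (97.2 + 95.2) / 2
AKI = 192.4 / 2 = 96.20


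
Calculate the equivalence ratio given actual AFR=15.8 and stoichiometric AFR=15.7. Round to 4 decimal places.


phi = AFR_stoich / AFR_actual
phi = 15.7 / 15.8 = 0.9937


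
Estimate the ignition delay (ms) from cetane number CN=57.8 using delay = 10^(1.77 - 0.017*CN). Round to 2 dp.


delay = 10^(1.77 - 0.017*CN)
Exponent = 1.77 - 0.017*57.8 = 0.7874
delay = 10^0.7874 = 6.13 ms


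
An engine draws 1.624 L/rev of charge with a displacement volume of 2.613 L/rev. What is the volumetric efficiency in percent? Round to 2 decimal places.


eta_v = (V_actual / V_disp) * 100
Ratio = 1.624 / 2.613 = 0.6215
eta_v = 0.6215 * 100 = 62.15%


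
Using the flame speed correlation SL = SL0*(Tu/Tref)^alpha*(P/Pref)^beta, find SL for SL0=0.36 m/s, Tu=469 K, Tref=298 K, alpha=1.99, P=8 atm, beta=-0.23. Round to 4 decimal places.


SL = SL0 * (Tu/Tref)^alpha * (P/Pref)^beta
T ratio = 469/298 = 1.57382550
(T ratio)^alpha = 1.57382550^1.99 = 2.465719
(P/Pref)^beta = 8^(-0.23) = 0.619854
SL = 0.36 * 2.465719 * 0.619854 = 0.5502 m/s


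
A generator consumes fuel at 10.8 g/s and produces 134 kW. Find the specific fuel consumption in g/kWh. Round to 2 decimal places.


SFC = (mf / BP) * 3600
Rate = 10.8 / 134 = 0.080597 g/(s*kW)
SFC = 0.080597 * 3600 = 290.15 g/kWh


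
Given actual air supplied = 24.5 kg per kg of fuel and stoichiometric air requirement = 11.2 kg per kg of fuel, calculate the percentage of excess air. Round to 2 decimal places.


Excess air = actual - stoichiometric = 24.5 - 11.2 = 13.30 kg/kg fuel
Excess air % = (excess / stoich) * 100 = (13.30 / 11.2) * 100 = 118.75%


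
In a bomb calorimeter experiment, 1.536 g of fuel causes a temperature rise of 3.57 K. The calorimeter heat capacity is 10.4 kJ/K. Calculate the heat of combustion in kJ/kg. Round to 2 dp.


Hc = C_cal * delta_T / m_fuel
Q_released = 10.4 * 3.57 = 37.1280 kJ
m_fuel = 1.536 g = 1.536/1000 kg = 0.001536 kg
Hc = 37.1280 / 0.001536 = 24171.88 kJ/kg


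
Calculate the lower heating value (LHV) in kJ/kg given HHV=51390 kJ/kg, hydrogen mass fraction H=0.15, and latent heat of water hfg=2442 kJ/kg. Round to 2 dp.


LHV = HHV - hfg * 9 * H
Water correction = 2442 * 9 * 0.15 = 3296.700 kJ/kg
LHV = 51390 - 3296.700 = 48093.30 kJ/kg


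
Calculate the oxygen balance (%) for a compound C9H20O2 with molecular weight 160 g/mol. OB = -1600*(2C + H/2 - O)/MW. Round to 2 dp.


OB = -1600 * (2C + H/2 - O) / MW
Inner = 2*9 + 20/2 - 2 = 26.00
OB = -1600 * 26.00 / 160 = -260.00%


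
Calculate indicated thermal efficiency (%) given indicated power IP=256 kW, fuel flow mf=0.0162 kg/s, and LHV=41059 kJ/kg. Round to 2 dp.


eta_ith = (IP / (mf * LHV)) * 100
Denominator = 0.0162 * 41059 = 665.1558 kW
eta_ith = (256 / 665.1558) * 100 = 38.49%


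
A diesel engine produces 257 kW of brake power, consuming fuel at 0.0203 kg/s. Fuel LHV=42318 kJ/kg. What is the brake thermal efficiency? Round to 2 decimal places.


eta_BTE = (BP / (mf * LHV)) * 100
Denominator = 0.0203 * 42318 = 859.0554 kW
eta_BTE = (257 / 859.0554) * 100 = 29.92%


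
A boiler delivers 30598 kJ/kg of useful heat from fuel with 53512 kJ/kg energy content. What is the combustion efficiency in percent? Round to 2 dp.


Efficiency = (Q_useful / Q_fuel) * 100
Efficiency = (30598 / 53512) * 100
Efficiency = 0.5718 * 100 = 57.18%


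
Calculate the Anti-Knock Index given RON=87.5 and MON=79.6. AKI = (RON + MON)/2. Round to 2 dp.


AKI = (RON + MON) / 2
AKI = (87.5 + 79.6) / 2
AKI = 167.1 / 2 = 83.55


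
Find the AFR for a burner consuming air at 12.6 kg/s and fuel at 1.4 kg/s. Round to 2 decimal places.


AFR = m_air / m_fuel
AFR = 12.6 / 1.4 = 9.00


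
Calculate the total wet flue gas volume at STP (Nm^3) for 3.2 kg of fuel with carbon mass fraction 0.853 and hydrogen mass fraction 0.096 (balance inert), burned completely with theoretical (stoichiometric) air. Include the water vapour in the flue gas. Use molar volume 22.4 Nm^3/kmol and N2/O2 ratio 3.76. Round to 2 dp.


Per kg fuel: CO2 = (C/12 kmol)*22.4 = (0.853/12)*22.4 = 1.59227 Nm^3
Per kg fuel: H2O = (H/2 kmol)*22.4 = (0.096/2)*22.4 = 1.07520 Nm^3
O2 needed per kg fuel = C/12 + H/4 = 0.853/12 + 0.096/4 = 0.09508333 kmol
Per kg fuel: N2 = O2*3.76*22.4 = 0.09508333*3.76*22.4 = 8.00830 Nm^3
Total per kg = 1.59227 + 1.07520 + 8.00830 = 10.67577 Nm^3
Total = 10.67577 * 3.2 = 34.16 Nm^3


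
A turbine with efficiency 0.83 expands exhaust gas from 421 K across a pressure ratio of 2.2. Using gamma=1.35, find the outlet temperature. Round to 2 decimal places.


T_out = T_in * (1 - eta * (1 - PR^(-(gamma-1)/gamma)))
Exponent = -(1.35-1)/1.35 = -0.25925926
PR^exp = 2.2^(-0.25925926) = 0.81512413
Factor = 1 - 0.83*(1 - 0.81512413) = 0.84655303
T_out = 421 * 0.84655303 = 356.40 K


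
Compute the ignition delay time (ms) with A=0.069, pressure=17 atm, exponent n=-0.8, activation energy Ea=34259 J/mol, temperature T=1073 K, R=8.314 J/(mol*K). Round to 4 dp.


tau = A * P^n * exp(Ea/(R*T))
P^n = 17^(-0.8) = 0.10366708
Ea/(R*T) = 34259/(8.314*1073) = 3.840298
exp(Ea/(R*T)) = 46.539347
tau = 0.069 * 0.10366708 * 46.539347 = 0.3329 ms


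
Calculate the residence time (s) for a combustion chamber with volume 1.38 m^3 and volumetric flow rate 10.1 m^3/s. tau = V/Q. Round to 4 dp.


tau = V / Q_flow
tau = 1.38 / 10.1 = 0.1366 s


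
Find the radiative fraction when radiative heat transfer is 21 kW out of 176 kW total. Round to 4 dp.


f_rad = Q_rad / Q_total
f_rad = 21 / 176 = 0.1193


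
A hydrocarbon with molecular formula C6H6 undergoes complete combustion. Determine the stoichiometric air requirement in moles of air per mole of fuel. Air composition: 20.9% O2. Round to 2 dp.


Balanced combustion: C6H6 + 7.5 O2 -> 6 CO2 + 3 H2O
O2 needed = C + H/4 = 6 + 6/4 = 7.50 moles
Air moles = O2 / 0.209 = 7.50 / 0.209 = 35.89 moles air


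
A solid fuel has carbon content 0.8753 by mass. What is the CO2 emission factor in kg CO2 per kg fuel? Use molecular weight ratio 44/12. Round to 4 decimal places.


EF = C_frac * (M_CO2 / M_C)
EF = 0.8753 * (44/12)
EF = 0.8753 * 3.666667 = 3.2094 kg_CO2/kg_fuel


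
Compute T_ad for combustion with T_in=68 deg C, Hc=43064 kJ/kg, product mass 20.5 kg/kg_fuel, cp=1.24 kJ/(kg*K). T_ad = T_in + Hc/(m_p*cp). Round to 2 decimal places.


T_ad = T_in + Hc / (m_p * cp)
Denominator = 20.5 * 1.24 = 25.4200
Temperature rise = 43064 / 25.4200 = 1694.10 K
T_ad = 68 + 1694.10 = 1762.10 deg C


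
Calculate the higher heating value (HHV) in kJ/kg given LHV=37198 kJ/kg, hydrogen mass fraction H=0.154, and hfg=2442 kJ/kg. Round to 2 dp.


HHV = LHV + hfg * 9 * H
Water addition = 2442 * 9 * 0.154 = 3384.612 kJ/kg
HHV = 37198 + 3384.612 = 40582.61 kJ/kg


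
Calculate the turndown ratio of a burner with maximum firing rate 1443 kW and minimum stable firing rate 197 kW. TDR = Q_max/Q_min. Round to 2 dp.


TDR = Q_max / Q_min
TDR = 1443 / 197 = 7.32


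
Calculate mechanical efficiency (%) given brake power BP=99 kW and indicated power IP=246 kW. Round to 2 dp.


eta_mech = (BP / IP) * 100
Ratio = 99 / 246 = 0.4024
eta_mech = 0.4024 * 100 = 40.24%


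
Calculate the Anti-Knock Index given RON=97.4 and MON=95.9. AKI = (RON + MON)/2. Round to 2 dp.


AKI = (RON + MON) / 2
AKI = (97.4 + 95.9) / 2
AKI = 193.3 / 2 = 96.65


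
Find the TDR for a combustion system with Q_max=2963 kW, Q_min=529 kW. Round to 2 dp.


TDR = Q_max / Q_min
TDR = 2963 / 529 = 5.60


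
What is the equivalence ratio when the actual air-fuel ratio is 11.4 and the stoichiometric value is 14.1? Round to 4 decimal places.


phi = AFR_stoich / AFR_actual
phi = 14.1 / 11.4 = 1.2368


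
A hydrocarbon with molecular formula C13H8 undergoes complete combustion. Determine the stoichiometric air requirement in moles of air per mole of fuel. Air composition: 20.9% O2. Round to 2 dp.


Balanced combustion: C13H8 + 15 O2 -> 13 CO2 + 4 H2O
O2 needed = C + H/4 = 13 + 8/4 = 15.00 moles
Air moles = O2 / 0.209 = 15.00 / 0.209 = 71.77 moles air


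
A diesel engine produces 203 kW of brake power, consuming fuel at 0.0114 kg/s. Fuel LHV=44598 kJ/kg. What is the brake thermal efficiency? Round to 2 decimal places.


eta_BTE = (BP / (mf * LHV)) * 100
Denominator = 0.0114 * 44598 = 508.4172 kW
eta_BTE = (203 / 508.4172) * 100 = 39.93%


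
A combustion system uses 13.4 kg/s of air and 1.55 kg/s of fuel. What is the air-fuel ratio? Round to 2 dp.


AFR = m_air / m_fuel
AFR = 13.4 / 1.55 = 8.65


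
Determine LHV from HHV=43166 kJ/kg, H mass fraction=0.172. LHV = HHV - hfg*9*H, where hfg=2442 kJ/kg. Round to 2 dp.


LHV = HHV - hfg * 9 * H
Water correction = 2442 * 9 * 0.172 = 3780.216 kJ/kg
LHV = 43166 - 3780.216 = 39385.78 kJ/kg


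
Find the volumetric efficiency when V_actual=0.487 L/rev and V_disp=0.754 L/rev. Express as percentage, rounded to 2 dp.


eta_v = (V_actual / V_disp) * 100
Ratio = 0.487 / 0.754 = 0.6459
eta_v = 0.6459 * 100 = 64.59%


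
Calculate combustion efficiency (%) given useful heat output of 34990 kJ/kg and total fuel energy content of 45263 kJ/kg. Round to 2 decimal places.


Efficiency = (Q_useful / Q_fuel) * 100
Efficiency = (34990 / 45263) * 100
Efficiency = 0.7730 * 100 = 77.30%


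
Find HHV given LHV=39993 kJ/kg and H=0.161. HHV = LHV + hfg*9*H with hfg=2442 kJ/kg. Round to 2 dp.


HHV = LHV + hfg * 9 * H
Water addition = 2442 * 9 * 0.161 = 3538.458 kJ/kg
HHV = 39993 + 3538.458 = 43531.46 kJ/kg


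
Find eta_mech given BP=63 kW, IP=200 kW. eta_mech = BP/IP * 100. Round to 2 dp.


eta_mech = (BP / IP) * 100
Ratio = 63 / 200 = 0.3150
eta_mech = 0.3150 * 100 = 31.50%


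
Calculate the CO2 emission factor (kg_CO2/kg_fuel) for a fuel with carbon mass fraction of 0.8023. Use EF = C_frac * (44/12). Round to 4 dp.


EF = C_frac * (M_CO2 / M_C)
EF = 0.8023 * (44/12)
EF = 0.8023 * 3.666667 = 2.9418 kg_CO2/kg_fuel


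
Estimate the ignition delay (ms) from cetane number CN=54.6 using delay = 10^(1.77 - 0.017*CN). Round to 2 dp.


delay = 10^(1.77 - 0.017*CN)
Exponent = 1.77 - 0.017*54.6 = 0.8418
delay = 10^0.8418 = 6.95 ms


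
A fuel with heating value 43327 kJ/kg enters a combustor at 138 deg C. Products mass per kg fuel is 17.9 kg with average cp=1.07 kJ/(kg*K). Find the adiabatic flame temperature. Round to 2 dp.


T_ad = T_in + Hc / (m_p * cp)
Denominator = 17.9 * 1.07 = 19.1530
Temperature rise = 43327 / 19.1530 = 2262.15 K
T_ad = 138 + 2262.15 = 2400.15 deg C


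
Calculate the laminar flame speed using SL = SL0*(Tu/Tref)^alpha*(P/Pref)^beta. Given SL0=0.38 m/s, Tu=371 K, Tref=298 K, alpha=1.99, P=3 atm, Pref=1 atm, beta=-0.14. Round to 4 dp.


SL = SL0 * (Tu/Tref)^alpha * (P/Pref)^beta
T ratio = 371/298 = 1.24496644
(T ratio)^alpha = 1.24496644^1.99 = 1.546549
(P/Pref)^beta = 3^(-0.14) = 0.857439
SL = 0.38 * 1.546549 * 0.857439 = 0.5039 m/s


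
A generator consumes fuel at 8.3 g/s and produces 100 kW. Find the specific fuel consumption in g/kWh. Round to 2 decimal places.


SFC = (mf / BP) * 3600
Rate = 8.3 / 100 = 0.083000 g/(s*kW)
SFC = 0.083000 * 3600 = 298.80 g/kWh


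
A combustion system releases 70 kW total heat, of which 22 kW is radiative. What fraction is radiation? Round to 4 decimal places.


f_rad = Q_rad / Q_total
f_rad = 22 / 70 = 0.3143


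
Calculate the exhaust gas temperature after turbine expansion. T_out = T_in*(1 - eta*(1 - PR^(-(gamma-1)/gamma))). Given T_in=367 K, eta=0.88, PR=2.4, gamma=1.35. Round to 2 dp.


T_out = T_in * (1 - eta * (1 - PR^(-(gamma-1)/gamma)))
Exponent = -(1.35-1)/1.35 = -0.25925926
PR^exp = 2.4^(-0.25925926) = 0.79694200
Factor = 1 - 0.88*(1 - 0.79694200) = 0.82130896
T_out = 367 * 0.82130896 = 301.42 K


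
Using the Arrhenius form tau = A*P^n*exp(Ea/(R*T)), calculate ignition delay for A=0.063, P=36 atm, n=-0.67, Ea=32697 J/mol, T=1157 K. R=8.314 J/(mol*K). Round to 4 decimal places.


tau = A * P^n * exp(Ea/(R*T))
P^n = 36^(-0.67) = 0.09063112
Ea/(R*T) = 32697/(8.314*1157) = 3.399105
exp(Ea/(R*T)) = 29.937282
tau = 0.063 * 0.09063112 * 29.937282 = 0.1709 ms


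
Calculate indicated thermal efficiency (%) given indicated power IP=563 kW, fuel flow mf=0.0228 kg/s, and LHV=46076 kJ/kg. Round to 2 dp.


eta_ith = (IP / (mf * LHV)) * 100
Denominator = 0.0228 * 46076 = 1050.5328 kW
eta_ith = (563 / 1050.5328) * 100 = 53.59%


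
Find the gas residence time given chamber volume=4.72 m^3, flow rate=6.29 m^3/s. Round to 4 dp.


tau = V / Q_flow
tau = 4.72 / 6.29 = 0.7504 s


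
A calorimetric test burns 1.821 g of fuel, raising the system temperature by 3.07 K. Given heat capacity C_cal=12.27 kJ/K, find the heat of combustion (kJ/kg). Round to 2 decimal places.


Hc = C_cal * delta_T / m_fuel
Q_released = 12.27 * 3.07 = 37.6689 kJ
m_fuel = 1.821 g = 1.821/1000 kg = 0.001821 kg
Hc = 37.6689 / 0.001821 = 20685.83 kJ/kg


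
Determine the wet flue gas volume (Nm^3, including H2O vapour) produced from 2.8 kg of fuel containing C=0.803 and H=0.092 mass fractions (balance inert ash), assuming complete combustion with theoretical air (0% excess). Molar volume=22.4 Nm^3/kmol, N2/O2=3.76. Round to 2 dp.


Per kg fuel: CO2 = (C/12 kmol)*22.4 = (0.803/12)*22.4 = 1.49893 Nm^3
Per kg fuel: H2O = (H/2 kmol)*22.4 = (0.092/2)*22.4 = 1.03040 Nm^3
O2 needed per kg fuel = C/12 + H/4 = 0.803/12 + 0.092/4 = 0.08991667 kmol
Per kg fuel: N2 = O2*3.76*22.4 = 0.08991667*3.76*22.4 = 7.57314 Nm^3
Total per kg = 1.49893 + 1.03040 + 7.57314 = 10.10247 Nm^3
Total = 10.10247 * 2.8 = 28.29 Nm^3


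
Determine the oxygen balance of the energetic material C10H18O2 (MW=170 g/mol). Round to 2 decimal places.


OB = -1600 * (2C + H/2 - O) / MW
Inner = 2*10 + 18/2 - 2 = 27.00
OB = -1600 * 27.00 / 170 = -254.12%


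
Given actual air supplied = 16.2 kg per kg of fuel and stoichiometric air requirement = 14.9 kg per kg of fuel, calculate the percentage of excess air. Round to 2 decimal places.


Excess air = actual - stoichiometric = 16.2 - 14.9 = 1.30 kg/kg fuel
Excess air % = (excess / stoich) * 100 = (1.30 / 14.9) * 100 = 8.72%


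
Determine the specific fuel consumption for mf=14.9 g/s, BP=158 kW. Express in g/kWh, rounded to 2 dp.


SFC = (mf / BP) * 3600
Rate = 14.9 / 158 = 0.094304 g/(s*kW)
SFC = 0.094304 * 3600 = 339.49 g/kWh


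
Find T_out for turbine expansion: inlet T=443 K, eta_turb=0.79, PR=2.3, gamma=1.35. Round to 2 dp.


T_out = T_in * (1 - eta * (1 - PR^(-(gamma-1)/gamma)))
Exponent = -(1.35-1)/1.35 = -0.25925926
PR^exp = 2.3^(-0.25925926) = 0.80578413
Factor = 1 - 0.79*(1 - 0.80578413) = 0.84656946
T_out = 443 * 0.84656946 = 375.03 K


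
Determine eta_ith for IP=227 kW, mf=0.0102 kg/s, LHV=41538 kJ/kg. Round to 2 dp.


eta_ith = (IP / (mf * LHV)) * 100
Denominator = 0.0102 * 41538 = 423.6876 kW
eta_ith = (227 / 423.6876) * 100 = 53.58%


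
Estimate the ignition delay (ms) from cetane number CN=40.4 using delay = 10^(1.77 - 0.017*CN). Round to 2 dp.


delay = 10^(1.77 - 0.017*CN)
Exponent = 1.77 - 0.017*40.4 = 1.0832
delay = 10^1.0832 = 12.11 ms


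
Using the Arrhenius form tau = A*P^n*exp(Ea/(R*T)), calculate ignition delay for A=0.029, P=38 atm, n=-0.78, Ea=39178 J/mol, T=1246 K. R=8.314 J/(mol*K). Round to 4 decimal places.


tau = A * P^n * exp(Ea/(R*T))
P^n = 38^(-0.78) = 0.05858262
Ea/(R*T) = 39178/(8.314*1246) = 3.781936
exp(Ea/(R*T)) = 43.900961
tau = 0.029 * 0.05858262 * 43.900961 = 0.0746 ms


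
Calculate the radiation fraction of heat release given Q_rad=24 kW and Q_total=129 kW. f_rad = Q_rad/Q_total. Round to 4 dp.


f_rad = Q_rad / Q_total
f_rad = 24 / 129 = 0.1860


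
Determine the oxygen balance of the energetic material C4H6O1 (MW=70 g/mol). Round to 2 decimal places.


OB = -1600 * (2C + H/2 - O) / MW
Inner = 2*4 + 6/2 - 1 = 10.00
OB = -1600 * 10.00 / 70 = -228.57%


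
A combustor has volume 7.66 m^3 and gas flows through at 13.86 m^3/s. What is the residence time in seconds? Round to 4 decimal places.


tau = V / Q_flow
tau = 7.66 / 13.86 = 0.5527 s


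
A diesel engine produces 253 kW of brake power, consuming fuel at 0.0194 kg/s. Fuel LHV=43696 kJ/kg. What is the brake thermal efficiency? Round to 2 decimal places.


eta_BTE = (BP / (mf * LHV)) * 100
Denominator = 0.0194 * 43696 = 847.7024 kW
eta_BTE = (253 / 847.7024) * 100 = 29.85%


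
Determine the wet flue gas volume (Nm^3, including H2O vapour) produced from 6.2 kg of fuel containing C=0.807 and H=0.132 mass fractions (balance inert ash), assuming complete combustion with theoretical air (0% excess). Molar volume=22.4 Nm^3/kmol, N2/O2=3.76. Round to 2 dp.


Per kg fuel: CO2 = (C/12 kmol)*22.4 = (0.807/12)*22.4 = 1.50640 Nm^3
Per kg fuel: H2O = (H/2 kmol)*22.4 = (0.132/2)*22.4 = 1.47840 Nm^3
O2 needed per kg fuel = C/12 + H/4 = 0.807/12 + 0.132/4 = 0.10025000 kmol
Per kg fuel: N2 = O2*3.76*22.4 = 0.10025000*3.76*22.4 = 8.44346 Nm^3
Total per kg = 1.50640 + 1.47840 + 8.44346 = 11.42826 Nm^3
Total = 11.42826 * 6.2 = 70.86 Nm^3


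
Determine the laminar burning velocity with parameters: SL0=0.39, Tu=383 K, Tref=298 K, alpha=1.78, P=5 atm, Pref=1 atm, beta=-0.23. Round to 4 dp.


SL = SL0 * (Tu/Tref)^alpha * (P/Pref)^beta
T ratio = 383/298 = 1.28523490
(T ratio)^alpha = 1.28523490^1.78 = 1.563108
(P/Pref)^beta = 5^(-0.23) = 0.690616
SL = 0.39 * 1.563108 * 0.690616 = 0.4210 m/s


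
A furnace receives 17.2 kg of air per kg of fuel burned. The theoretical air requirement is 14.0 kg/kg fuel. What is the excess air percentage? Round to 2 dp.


Excess air = actual - stoichiometric = 17.2 - 14.0 = 3.20 kg/kg fuel
Excess air % = (excess / stoich) * 100 = (3.20 / 14.0) * 100 = 22.86%


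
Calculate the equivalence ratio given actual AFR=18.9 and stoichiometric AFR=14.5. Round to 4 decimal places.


phi = AFR_stoich / AFR_actual
phi = 14.5 / 18.9 = 0.7672


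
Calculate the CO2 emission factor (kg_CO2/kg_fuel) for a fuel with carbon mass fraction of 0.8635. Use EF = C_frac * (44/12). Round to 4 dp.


EF = C_frac * (M_CO2 / M_C)
EF = 0.8635 * (44/12)
EF = 0.8635 * 3.666667 = 3.1662 kg_CO2/kg_fuel


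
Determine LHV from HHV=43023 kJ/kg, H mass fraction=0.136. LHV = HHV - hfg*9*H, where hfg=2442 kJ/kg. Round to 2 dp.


LHV = HHV - hfg * 9 * H
Water correction = 2442 * 9 * 0.136 = 2989.008 kJ/kg
LHV = 43023 - 2989.008 = 40033.99 kJ/kg


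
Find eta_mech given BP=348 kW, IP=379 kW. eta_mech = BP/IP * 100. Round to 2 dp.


eta_mech = (BP / IP) * 100
Ratio = 348 / 379 = 0.9182
eta_mech = 0.9182 * 100 = 91.82%


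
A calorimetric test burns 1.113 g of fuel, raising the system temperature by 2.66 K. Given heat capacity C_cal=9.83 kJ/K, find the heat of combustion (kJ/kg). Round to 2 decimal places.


Hc = C_cal * delta_T / m_fuel
Q_released = 9.83 * 2.66 = 26.1478 kJ
m_fuel = 1.113 g = 1.113/1000 kg = 0.001113 kg
Hc = 26.1478 / 0.001113 = 23493.08 kJ/kg


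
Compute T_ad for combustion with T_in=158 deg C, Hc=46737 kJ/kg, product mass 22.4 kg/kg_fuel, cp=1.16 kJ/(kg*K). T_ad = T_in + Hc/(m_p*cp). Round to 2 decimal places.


T_ad = T_in + Hc / (m_p * cp)
Denominator = 22.4 * 1.16 = 25.9840
Temperature rise = 46737 / 25.9840 = 1798.68 K
T_ad = 158 + 1798.68 = 1956.68 deg C


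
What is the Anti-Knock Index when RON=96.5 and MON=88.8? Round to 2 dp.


AKI = (RON + MON) / 2
AKI = (96.5 + 88.8) / 2
AKI = 185.3 / 2 = 92.65


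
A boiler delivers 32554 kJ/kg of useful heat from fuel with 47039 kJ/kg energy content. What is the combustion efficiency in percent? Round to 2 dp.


Efficiency = (Q_useful / Q_fuel) * 100
Efficiency = (32554 / 47039) * 100
Efficiency = 0.6921 * 100 = 69.21%
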